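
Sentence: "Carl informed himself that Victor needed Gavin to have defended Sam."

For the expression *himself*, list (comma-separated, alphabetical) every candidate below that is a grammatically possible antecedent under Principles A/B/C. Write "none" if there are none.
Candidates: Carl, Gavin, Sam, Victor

Carl

*himself* is a reflexive; Principle A requires it to be bound within its binding domain — the matrix clause.
— Carl: subject of the matrix clause; c-commands the reflexive within its binding domain — allowed (Principle A).
— Gavin: subject of the clause headed by 'defended'; does not c-command the reflexive — cannot bind it (Principle A).
— Sam: object of the clause headed by 'defended'; does not c-command the reflexive — cannot bind it (Principle A).
— Victor: subject of the clause headed by 'needed'; does not c-command the reflexive — cannot bind it (Principle A).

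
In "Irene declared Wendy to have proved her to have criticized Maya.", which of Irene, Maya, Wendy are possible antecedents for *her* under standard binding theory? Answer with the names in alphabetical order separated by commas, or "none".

Irene

*her* is a pronoun; Principle B requires it to be free in its binding domain — the clause headed by 'proved'.
— Irene: subject of the matrix clause; c-commands the pronoun but lies outside its binding domain — allowed.
— Maya: object of the clause headed by 'criticized'; is c-commanded by the pronoun; coreference would bind this R-expression — blocked (Principle C).
— Wendy: subject of the clause headed by 'proved'; c-commands the pronoun within its binding domain — blocked (Principle B).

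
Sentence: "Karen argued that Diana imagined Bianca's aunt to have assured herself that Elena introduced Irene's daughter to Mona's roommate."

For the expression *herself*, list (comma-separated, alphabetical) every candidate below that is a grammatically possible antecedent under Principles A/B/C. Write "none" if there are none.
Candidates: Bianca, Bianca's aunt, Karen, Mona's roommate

*herself* is a reflexive; Principle A requires it to be bound within its binding domain — the clause headed by 'assured'.
— Bianca: possessor inside the subject DP of the clause headed by 'assured'; does not c-command the reflexive — cannot bind it (Principle A).
— Bianca's aunt: subject of the clause headed by 'assured'; c-commands the reflexive within its binding domain — allowed (Principle A).
— Karen: subject of the matrix clause; c-commands the reflexive but lies outside its binding domain — cannot bind it (Principle A).
— Mona's roommate: second object of the clause headed by 'introduced'; does not c-command the reflexive — cannot bind it (Principle A).

Bianca's aunt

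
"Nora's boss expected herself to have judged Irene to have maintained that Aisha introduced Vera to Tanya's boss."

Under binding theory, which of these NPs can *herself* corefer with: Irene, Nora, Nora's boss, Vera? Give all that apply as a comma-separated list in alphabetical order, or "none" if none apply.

*herself* is a reflexive; Principle A requires it to be bound within its binding domain — the matrix clause.
— Irene: subject of the clause headed by 'maintained'; does not c-command the reflexive — cannot bind it (Principle A).
— Nora: possessor inside the subject DP of the matrix clause; does not c-command the reflexive — cannot bind it (Principle A).
— Nora's boss: subject of the matrix clause; c-commands the reflexive within its binding domain — allowed (Principle A).
— Vera: object of the clause headed by 'introduced'; does not c-command the reflexive — cannot bind it (Principle A).

Nora's boss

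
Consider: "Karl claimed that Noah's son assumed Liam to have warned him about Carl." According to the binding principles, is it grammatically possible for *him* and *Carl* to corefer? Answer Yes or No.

No

*him* is a pronoun; Principle B requires it to be free in its binding domain — the clause headed by 'warned'.
— Carl: second object of the clause headed by 'warned'; is c-commanded by the pronoun; coreference would bind this R-expression — blocked (Principle C).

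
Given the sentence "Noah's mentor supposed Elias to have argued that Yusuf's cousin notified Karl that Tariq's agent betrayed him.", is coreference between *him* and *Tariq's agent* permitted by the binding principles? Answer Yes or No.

No

*him* is a pronoun; Principle B requires it to be free in its binding domain — the clause headed by 'betrayed'.
— Tariq's agent: subject of the clause headed by 'betrayed'; c-commands the pronoun within its binding domain — blocked (Principle B).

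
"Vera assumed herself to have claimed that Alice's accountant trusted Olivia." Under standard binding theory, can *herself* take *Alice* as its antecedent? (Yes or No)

*herself* is a reflexive; Principle A requires it to be bound within its binding domain — the matrix clause.
— Alice: possessor inside the subject DP of the clause headed by 'trusted'; does not c-command the reflexive — cannot bind it (Principle A).

No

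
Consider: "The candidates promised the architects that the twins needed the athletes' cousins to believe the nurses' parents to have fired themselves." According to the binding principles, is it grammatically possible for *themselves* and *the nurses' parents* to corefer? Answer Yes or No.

*themselves* is a reflexive; Principle A requires it to be bound within its binding domain — the clause headed by 'fired'.
— the nurses' parents: subject of the clause headed by 'fired'; c-commands the reflexive within its binding domain — allowed (Principle A).

Yes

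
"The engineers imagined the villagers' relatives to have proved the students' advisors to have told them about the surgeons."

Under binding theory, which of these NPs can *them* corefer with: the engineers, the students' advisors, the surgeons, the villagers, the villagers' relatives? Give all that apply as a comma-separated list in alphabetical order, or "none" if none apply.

the engineers, the villagers, the villagers' relatives

*them* is a pronoun; Principle B requires it to be free in its binding domain — the clause headed by 'told'.
— the engineers: subject of the matrix clause; c-commands the pronoun but lies outside its binding domain — allowed.
— the students' advisors: subject of the clause headed by 'told'; c-commands the pronoun within its binding domain — blocked (Principle B).
— the surgeons: second object of the clause headed by 'told'; is c-commanded by the pronoun; coreference would bind this R-expression — blocked (Principle C).
— the villagers: possessor inside the subject DP of the clause headed by 'proved'; does not c-command the pronoun — Principle B does not apply; allowed.
— the villagers' relatives: subject of the clause headed by 'proved'; c-commands the pronoun but lies outside its binding domain — allowed.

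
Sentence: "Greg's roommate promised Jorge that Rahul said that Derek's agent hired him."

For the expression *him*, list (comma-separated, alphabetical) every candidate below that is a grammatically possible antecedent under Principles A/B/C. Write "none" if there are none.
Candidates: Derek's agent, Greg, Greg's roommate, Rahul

Greg, Greg's roommate, Rahul

*him* is a pronoun; Principle B requires it to be free in its binding domain — the clause headed by 'hired'.
— Derek's agent: subject of the clause headed by 'hired'; c-commands the pronoun within its binding domain — blocked (Principle B).
— Greg: possessor inside the subject DP of the matrix clause; does not c-command the pronoun — Principle B does not apply; allowed.
— Greg's roommate: subject of the matrix clause; c-commands the pronoun but lies outside its binding domain — allowed.
— Rahul: subject of the clause headed by 'said'; c-commands the pronoun but lies outside its binding domain — allowed.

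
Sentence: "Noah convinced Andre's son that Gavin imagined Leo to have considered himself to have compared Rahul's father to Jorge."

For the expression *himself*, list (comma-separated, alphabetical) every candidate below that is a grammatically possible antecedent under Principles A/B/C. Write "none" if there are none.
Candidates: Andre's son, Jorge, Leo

*himself* is a reflexive; Principle A requires it to be bound within its binding domain — the clause headed by 'considered'.
— Andre's son: object of the matrix clause; c-commands the reflexive but lies outside its binding domain — cannot bind it (Principle A).
— Jorge: second object of the clause headed by 'compared'; does not c-command the reflexive — cannot bind it (Principle A).
— Leo: subject of the clause headed by 'considered'; c-commands the reflexive within its binding domain — allowed (Principle A).

Leo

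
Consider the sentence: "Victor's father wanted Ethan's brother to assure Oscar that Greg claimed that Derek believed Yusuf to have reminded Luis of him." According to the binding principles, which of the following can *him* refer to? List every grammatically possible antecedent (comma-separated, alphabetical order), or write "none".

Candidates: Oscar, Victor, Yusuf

*him* is a pronoun; Principle B requires it to be free in its binding domain — the clause headed by 'reminded'.
— Oscar: object of the clause headed by 'assure'; c-commands the pronoun but lies outside its binding domain — allowed.
— Victor: possessor inside the subject DP of the matrix clause; does not c-command the pronoun — Principle B does not apply; allowed.
— Yusuf: subject of the clause headed by 'reminded'; c-commands the pronoun within its binding domain — blocked (Principle B).

Oscar, Victor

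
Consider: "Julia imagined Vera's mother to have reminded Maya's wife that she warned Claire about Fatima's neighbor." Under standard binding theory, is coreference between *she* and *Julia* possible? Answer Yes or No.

Yes

*Julia* is an R-expression; Principle C requires it to be free (not bound by any c-commanding expression).
— she: subject of the clause headed by 'warned'; the pronoun does not c-command the R-expression — coreference allowed.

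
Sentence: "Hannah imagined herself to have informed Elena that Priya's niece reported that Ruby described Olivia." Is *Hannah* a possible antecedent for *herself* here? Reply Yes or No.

Yes

*herself* is a reflexive; Principle A requires it to be bound within its binding domain — the matrix clause.
— Hannah: subject of the matrix clause; c-commands the reflexive within its binding domain — allowed (Principle A).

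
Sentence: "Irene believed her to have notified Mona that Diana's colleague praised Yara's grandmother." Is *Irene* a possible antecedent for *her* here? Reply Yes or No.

No

*her* is a pronoun; Principle B requires it to be free in its binding domain — the matrix clause.
— Irene: subject of the matrix clause; c-commands the pronoun within its binding domain — blocked (Principle B).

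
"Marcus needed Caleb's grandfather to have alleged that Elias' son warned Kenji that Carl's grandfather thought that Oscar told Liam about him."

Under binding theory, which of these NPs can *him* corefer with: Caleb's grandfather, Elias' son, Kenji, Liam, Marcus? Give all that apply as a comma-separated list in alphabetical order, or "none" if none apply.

*him* is a pronoun; Principle B requires it to be free in its binding domain — the clause headed by 'told'.
— Caleb's grandfather: subject of the clause headed by 'alleged'; c-commands the pronoun but lies outside its binding domain — allowed.
— Elias' son: subject of the clause headed by 'warned'; c-commands the pronoun but lies outside its binding domain — allowed.
— Kenji: object of the clause headed by 'warned'; c-commands the pronoun but lies outside its binding domain — allowed.
— Liam: object of the clause headed by 'told'; c-commands the pronoun within its binding domain — blocked (Principle B).
— Marcus: subject of the matrix clause; c-commands the pronoun but lies outside its binding domain — allowed.

Caleb's grandfather, Elias' son, Kenji, Marcus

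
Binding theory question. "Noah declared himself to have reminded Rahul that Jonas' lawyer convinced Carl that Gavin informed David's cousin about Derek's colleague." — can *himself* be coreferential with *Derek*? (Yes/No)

*himself* is a reflexive; Principle A requires it to be bound within its binding domain — the matrix clause.
— Derek: possessor inside the second object DP of the clause headed by 'informed'; does not c-command the reflexive — cannot bind it (Principle A).

No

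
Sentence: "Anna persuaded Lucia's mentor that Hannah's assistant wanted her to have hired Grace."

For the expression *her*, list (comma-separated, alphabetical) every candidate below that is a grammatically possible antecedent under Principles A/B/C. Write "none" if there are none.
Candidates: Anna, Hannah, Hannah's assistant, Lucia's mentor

*her* is a pronoun; Principle B requires it to be free in its binding domain — the clause headed by 'wanted'.
— Anna: subject of the matrix clause; c-commands the pronoun but lies outside its binding domain — allowed.
— Hannah: possessor inside the subject DP of the clause headed by 'wanted'; does not c-command the pronoun — Principle B does not apply; allowed.
— Hannah's assistant: subject of the clause headed by 'wanted'; c-commands the pronoun within its binding domain — blocked (Principle B).
— Lucia's mentor: object of the matrix clause; c-commands the pronoun but lies outside its binding domain — allowed.

Anna, Hannah, Lucia's mentor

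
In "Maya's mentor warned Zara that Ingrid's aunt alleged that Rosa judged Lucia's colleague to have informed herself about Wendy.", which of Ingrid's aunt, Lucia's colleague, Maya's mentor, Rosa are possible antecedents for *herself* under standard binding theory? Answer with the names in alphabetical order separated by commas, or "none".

*herself* is a reflexive; Principle A requires it to be bound within its binding domain — the clause headed by 'informed'.
— Ingrid's aunt: subject of the clause headed by 'alleged'; c-commands the reflexive but lies outside its binding domain — cannot bind it (Principle A).
— Lucia's colleague: subject of the clause headed by 'informed'; c-commands the reflexive within its binding domain — allowed (Principle A).
— Maya's mentor: subject of the matrix clause; c-commands the reflexive but lies outside its binding domain — cannot bind it (Principle A).
— Rosa: subject of the clause headed by 'judged'; c-commands the reflexive but lies outside its binding domain — cannot bind it (Principle A).

Lucia's colleague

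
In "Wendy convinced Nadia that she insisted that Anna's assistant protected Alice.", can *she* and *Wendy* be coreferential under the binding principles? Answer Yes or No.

*Wendy* is an R-expression; Principle C requires it to be free (not bound by any c-commanding expression).
— she: subject of the clause headed by 'insisted'; the pronoun does not c-command the R-expression — coreference allowed.

Yes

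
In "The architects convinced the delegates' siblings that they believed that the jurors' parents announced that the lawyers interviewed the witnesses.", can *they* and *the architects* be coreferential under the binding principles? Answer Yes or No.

*the architects* is an R-expression; Principle C requires it to be free (not bound by any c-commanding expression).
— they: subject of the clause headed by 'believed'; the pronoun does not c-command the R-expression — coreference allowed.

Yes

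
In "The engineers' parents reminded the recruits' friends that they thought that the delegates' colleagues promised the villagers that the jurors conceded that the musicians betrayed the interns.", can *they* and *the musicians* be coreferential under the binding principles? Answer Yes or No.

*the musicians* is an R-expression; Principle C requires it to be free (not bound by any c-commanding expression).
— they: subject of the clause headed by 'thought'; the pronoun c-commands the R-expression — coreference blocked (Principle C).

No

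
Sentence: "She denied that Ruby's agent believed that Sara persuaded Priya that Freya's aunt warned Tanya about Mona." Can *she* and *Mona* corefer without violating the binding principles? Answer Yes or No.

No

*Mona* is an R-expression; Principle C requires it to be free (not bound by any c-commanding expression).
— she: subject of the matrix clause; the pronoun c-commands the R-expression — coreference blocked (Principle C).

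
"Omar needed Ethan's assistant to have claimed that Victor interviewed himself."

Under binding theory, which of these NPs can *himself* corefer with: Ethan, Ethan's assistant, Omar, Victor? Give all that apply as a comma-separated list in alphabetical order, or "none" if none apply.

*himself* is a reflexive; Principle A requires it to be bound within its binding domain — the clause headed by 'interviewed'.
— Ethan: possessor inside the subject DP of the clause headed by 'claimed'; does not c-command the reflexive — cannot bind it (Principle A).
— Ethan's assistant: subject of the clause headed by 'claimed'; c-commands the reflexive but lies outside its binding domain — cannot bind it (Principle A).
— Omar: subject of the matrix clause; c-commands the reflexive but lies outside its binding domain — cannot bind it (Principle A).
— Victor: subject of the clause headed by 'interviewed'; c-commands the reflexive within its binding domain — allowed (Principle A).

Victor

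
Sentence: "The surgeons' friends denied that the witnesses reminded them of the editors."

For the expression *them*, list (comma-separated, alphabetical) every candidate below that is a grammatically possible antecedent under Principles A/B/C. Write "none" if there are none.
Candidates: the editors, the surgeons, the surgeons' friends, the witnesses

the surgeons, the surgeons' friends

*them* is a pronoun; Principle B requires it to be free in its binding domain — the clause headed by 'reminded'.
— the editors: second object of the clause headed by 'reminded'; is c-commanded by the pronoun; coreference would bind this R-expression — blocked (Principle C).
— the surgeons: possessor inside the subject DP of the matrix clause; does not c-command the pronoun — Principle B does not apply; allowed.
— the surgeons' friends: subject of the matrix clause; c-commands the pronoun but lies outside its binding domain — allowed.
— the witnesses: subject of the clause headed by 'reminded'; c-commands the pronoun within its binding domain — blocked (Principle B).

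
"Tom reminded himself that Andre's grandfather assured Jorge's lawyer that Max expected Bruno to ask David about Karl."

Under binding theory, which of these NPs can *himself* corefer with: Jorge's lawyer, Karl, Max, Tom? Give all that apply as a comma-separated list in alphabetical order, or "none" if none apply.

Tom

*himself* is a reflexive; Principle A requires it to be bound within its binding domain — the matrix clause.
— Jorge's lawyer: object of the clause headed by 'assured'; does not c-command the reflexive — cannot bind it (Principle A).
— Karl: second object of the clause headed by 'ask'; does not c-command the reflexive — cannot bind it (Principle A).
— Max: subject of the clause headed by 'expected'; does not c-command the reflexive — cannot bind it (Principle A).
— Tom: subject of the matrix clause; c-commands the reflexive within its binding domain — allowed (Principle A).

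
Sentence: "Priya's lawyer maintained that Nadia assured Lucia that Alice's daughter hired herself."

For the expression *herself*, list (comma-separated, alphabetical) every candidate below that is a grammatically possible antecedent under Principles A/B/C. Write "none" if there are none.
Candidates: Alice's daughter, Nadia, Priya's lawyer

*herself* is a reflexive; Principle A requires it to be bound within its binding domain — the clause headed by 'hired'.
— Alice's daughter: subject of the clause headed by 'hired'; c-commands the reflexive within its binding domain — allowed (Principle A).
— Nadia: subject of the clause headed by 'assured'; c-commands the reflexive but lies outside its binding domain — cannot bind it (Principle A).
— Priya's lawyer: subject of the matrix clause; c-commands the reflexive but lies outside its binding domain — cannot bind it (Principle A).

Alice's daughter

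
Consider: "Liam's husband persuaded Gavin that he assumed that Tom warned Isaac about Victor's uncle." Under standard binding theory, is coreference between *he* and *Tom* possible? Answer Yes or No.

*Tom* is an R-expression; Principle C requires it to be free (not bound by any c-commanding expression).
— he: subject of the clause headed by 'assumed'; the pronoun c-commands the R-expression — coreference blocked (Principle C).

No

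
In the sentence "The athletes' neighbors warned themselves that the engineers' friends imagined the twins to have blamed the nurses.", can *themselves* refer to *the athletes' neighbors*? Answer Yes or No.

Yes

*themselves* is a reflexive; Principle A requires it to be bound within its binding domain — the matrix clause.
— the athletes' neighbors: subject of the matrix clause; c-commands the reflexive within its binding domain — allowed (Principle A).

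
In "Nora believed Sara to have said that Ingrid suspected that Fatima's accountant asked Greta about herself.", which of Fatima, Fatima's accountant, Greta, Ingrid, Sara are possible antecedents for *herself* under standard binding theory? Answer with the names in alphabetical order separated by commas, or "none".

Fatima's accountant, Greta

*herself* is a reflexive; Principle A requires it to be bound within its binding domain — the clause headed by 'asked'.
— Fatima: possessor inside the subject DP of the clause headed by 'asked'; does not c-command the reflexive — cannot bind it (Principle A).
— Fatima's accountant: subject of the clause headed by 'asked'; c-commands the reflexive within its binding domain — allowed (Principle A).
— Greta: object of the clause headed by 'asked'; c-commands the reflexive within its binding domain — allowed (Principle A).
— Ingrid: subject of the clause headed by 'suspected'; c-commands the reflexive but lies outside its binding domain — cannot bind it (Principle A).
— Sara: subject of the clause headed by 'said'; c-commands the reflexive but lies outside its binding domain — cannot bind it (Principle A).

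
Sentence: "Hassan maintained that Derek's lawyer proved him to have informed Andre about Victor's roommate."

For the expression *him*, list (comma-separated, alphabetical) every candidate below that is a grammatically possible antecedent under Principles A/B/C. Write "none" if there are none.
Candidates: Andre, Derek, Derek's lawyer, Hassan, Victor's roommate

Derek, Hassan

*him* is a pronoun; Principle B requires it to be free in its binding domain — the clause headed by 'proved'.
— Andre: object of the clause headed by 'informed'; is c-commanded by the pronoun; coreference would bind this R-expression — blocked (Principle C).
— Derek: possessor inside the subject DP of the clause headed by 'proved'; does not c-command the pronoun — Principle B does not apply; allowed.
— Derek's lawyer: subject of the clause headed by 'proved'; c-commands the pronoun within its binding domain — blocked (Principle B).
— Hassan: subject of the matrix clause; c-commands the pronoun but lies outside its binding domain — allowed.
— Victor's roommate: second object of the clause headed by 'informed'; is c-commanded by the pronoun; coreference would bind this R-expression — blocked (Principle C).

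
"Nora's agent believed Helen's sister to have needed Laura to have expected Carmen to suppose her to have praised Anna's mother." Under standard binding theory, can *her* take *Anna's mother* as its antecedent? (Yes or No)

*her* is a pronoun; Principle B requires it to be free in its binding domain — the clause headed by 'suppose'.
— Anna's mother: object of the clause headed by 'praised'; is c-commanded by the pronoun; coreference would bind this R-expression — blocked (Principle C).

No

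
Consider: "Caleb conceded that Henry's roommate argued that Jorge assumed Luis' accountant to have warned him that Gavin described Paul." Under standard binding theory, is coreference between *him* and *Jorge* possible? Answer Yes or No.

*Jorge* is an R-expression; Principle C requires it to be free (not bound by any c-commanding expression).
— him: object of the clause headed by 'warned'; the pronoun does not c-command the R-expression — coreference allowed.

Yes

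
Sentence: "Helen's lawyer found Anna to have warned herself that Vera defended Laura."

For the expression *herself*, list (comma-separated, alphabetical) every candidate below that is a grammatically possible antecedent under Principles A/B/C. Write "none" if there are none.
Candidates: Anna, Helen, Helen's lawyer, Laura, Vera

*herself* is a reflexive; Principle A requires it to be bound within its binding domain — the clause headed by 'warned'.
— Anna: subject of the clause headed by 'warned'; c-commands the reflexive within its binding domain — allowed (Principle A).
— Helen: possessor inside the subject DP of the matrix clause; does not c-command the reflexive — cannot bind it (Principle A).
— Helen's lawyer: subject of the matrix clause; c-commands the reflexive but lies outside its binding domain — cannot bind it (Principle A).
— Laura: object of the clause headed by 'defended'; does not c-command the reflexive — cannot bind it (Principle A).
— Vera: subject of the clause headed by 'defended'; does not c-command the reflexive — cannot bind it (Principle A).

Anna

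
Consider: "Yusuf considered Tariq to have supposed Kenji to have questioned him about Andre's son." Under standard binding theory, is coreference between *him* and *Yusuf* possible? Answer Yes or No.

*Yusuf* is an R-expression; Principle C requires it to be free (not bound by any c-commanding expression).
— him: object of the clause headed by 'questioned'; the pronoun does not c-command the R-expression — coreference allowed.

Yes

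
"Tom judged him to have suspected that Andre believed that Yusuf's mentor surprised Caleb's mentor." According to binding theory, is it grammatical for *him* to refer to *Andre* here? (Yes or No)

No

*Andre* is an R-expression; Principle C requires it to be free (not bound by any c-commanding expression).
— him: subject of the clause headed by 'suspected'; the pronoun c-commands the R-expression — coreference blocked (Principle C).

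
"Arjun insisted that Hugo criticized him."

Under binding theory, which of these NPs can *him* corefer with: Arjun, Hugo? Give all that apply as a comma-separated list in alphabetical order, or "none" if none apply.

Arjun

*him* is a pronoun; Principle B requires it to be free in its binding domain — the clause headed by 'criticized'.
— Arjun: subject of the matrix clause; c-commands the pronoun but lies outside its binding domain — allowed.
— Hugo: subject of the clause headed by 'criticized'; c-commands the pronoun within its binding domain — blocked (Principle B).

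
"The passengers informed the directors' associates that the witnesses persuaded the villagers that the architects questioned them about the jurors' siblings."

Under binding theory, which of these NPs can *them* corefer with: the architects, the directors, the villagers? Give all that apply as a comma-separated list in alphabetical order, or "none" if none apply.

*them* is a pronoun; Principle B requires it to be free in its binding domain — the clause headed by 'questioned'.
— the architects: subject of the clause headed by 'questioned'; c-commands the pronoun within its binding domain — blocked (Principle B).
— the directors: possessor inside the object DP of the matrix clause; does not c-command the pronoun — Principle B does not apply; allowed.
— the villagers: object of the clause headed by 'persuaded'; c-commands the pronoun but lies outside its binding domain — allowed.

the directors, the villagers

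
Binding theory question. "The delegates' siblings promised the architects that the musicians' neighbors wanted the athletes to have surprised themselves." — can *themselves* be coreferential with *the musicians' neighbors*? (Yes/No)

No

*themselves* is a reflexive; Principle A requires it to be bound within its binding domain — the clause headed by 'surprised'.
— the musicians' neighbors: subject of the clause headed by 'wanted'; c-commands the reflexive but lies outside its binding domain — cannot bind it (Principle A).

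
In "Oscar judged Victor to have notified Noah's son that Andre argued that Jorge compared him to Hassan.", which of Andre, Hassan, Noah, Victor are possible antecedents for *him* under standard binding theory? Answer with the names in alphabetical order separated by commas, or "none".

Andre, Noah, Victor

*him* is a pronoun; Principle B requires it to be free in its binding domain — the clause headed by 'compared'.
— Andre: subject of the clause headed by 'argued'; c-commands the pronoun but lies outside its binding domain — allowed.
— Hassan: second object of the clause headed by 'compared'; is c-commanded by the pronoun; coreference would bind this R-expression — blocked (Principle C).
— Noah: possessor inside the object DP of the clause headed by 'notified'; does not c-command the pronoun — Principle B does not apply; allowed.
— Victor: subject of the clause headed by 'notified'; c-commands the pronoun but lies outside its binding domain — allowed.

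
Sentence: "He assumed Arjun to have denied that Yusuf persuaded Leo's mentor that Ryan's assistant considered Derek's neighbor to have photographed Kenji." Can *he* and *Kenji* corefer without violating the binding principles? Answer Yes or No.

No

*Kenji* is an R-expression; Principle C requires it to be free (not bound by any c-commanding expression).
— he: subject of the matrix clause; the pronoun c-commands the R-expression — coreference blocked (Principle C).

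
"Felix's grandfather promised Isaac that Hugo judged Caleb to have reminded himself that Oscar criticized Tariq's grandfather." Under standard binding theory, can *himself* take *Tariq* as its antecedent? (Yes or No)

No

*himself* is a reflexive; Principle A requires it to be bound within its binding domain — the clause headed by 'reminded'.
— Tariq: possessor inside the object DP of the clause headed by 'criticized'; does not c-command the reflexive — cannot bind it (Principle A).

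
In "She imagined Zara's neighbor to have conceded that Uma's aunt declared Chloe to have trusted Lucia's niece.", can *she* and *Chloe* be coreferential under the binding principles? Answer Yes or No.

*Chloe* is an R-expression; Principle C requires it to be free (not bound by any c-commanding expression).
— she: subject of the matrix clause; the pronoun c-commands the R-expression — coreference blocked (Principle C).

No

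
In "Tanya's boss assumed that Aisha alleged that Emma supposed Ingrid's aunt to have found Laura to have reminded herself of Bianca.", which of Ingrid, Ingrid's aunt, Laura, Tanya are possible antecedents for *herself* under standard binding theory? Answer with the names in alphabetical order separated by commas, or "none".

Laura

*herself* is a reflexive; Principle A requires it to be bound within its binding domain — the clause headed by 'reminded'.
— Ingrid: possessor inside the subject DP of the clause headed by 'found'; does not c-command the reflexive — cannot bind it (Principle A).
— Ingrid's aunt: subject of the clause headed by 'found'; c-commands the reflexive but lies outside its binding domain — cannot bind it (Principle A).
— Laura: subject of the clause headed by 'reminded'; c-commands the reflexive within its binding domain — allowed (Principle A).
— Tanya: possessor inside the subject DP of the matrix clause; does not c-command the reflexive — cannot bind it (Principle A).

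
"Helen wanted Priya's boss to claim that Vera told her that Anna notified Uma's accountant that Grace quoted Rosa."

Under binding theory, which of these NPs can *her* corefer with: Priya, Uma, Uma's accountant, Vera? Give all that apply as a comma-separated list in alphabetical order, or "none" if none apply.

Priya

*her* is a pronoun; Principle B requires it to be free in its binding domain — the clause headed by 'told'.
— Priya: possessor inside the subject DP of the clause headed by 'claim'; does not c-command the pronoun — Principle B does not apply; allowed.
— Uma: possessor inside the object DP of the clause headed by 'notified'; is c-commanded by the pronoun; coreference would bind this R-expression — blocked (Principle C).
— Uma's accountant: object of the clause headed by 'notified'; is c-commanded by the pronoun; coreference would bind this R-expression — blocked (Principle C).
— Vera: subject of the clause headed by 'told'; c-commands the pronoun within its binding domain — blocked (Principle B).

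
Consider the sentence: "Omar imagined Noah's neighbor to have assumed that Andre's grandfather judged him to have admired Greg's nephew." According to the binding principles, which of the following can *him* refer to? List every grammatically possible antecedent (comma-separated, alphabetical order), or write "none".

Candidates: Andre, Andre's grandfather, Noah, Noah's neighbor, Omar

Andre, Noah, Noah's neighbor, Omar

*him* is a pronoun; Principle B requires it to be free in its binding domain — the clause headed by 'judged'.
— Andre: possessor inside the subject DP of the clause headed by 'judged'; does not c-command the pronoun — Principle B does not apply; allowed.
— Andre's grandfather: subject of the clause headed by 'judged'; c-commands the pronoun within its binding domain — blocked (Principle B).
— Noah: possessor inside the subject DP of the clause headed by 'assumed'; does not c-command the pronoun — Principle B does not apply; allowed.
— Noah's neighbor: subject of the clause headed by 'assumed'; c-commands the pronoun but lies outside its binding domain — allowed.
— Omar: subject of the matrix clause; c-commands the pronoun but lies outside its binding domain — allowed.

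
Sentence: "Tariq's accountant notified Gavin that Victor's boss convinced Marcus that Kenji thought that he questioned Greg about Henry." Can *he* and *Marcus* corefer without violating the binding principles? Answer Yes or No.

Yes

*Marcus* is an R-expression; Principle C requires it to be free (not bound by any c-commanding expression).
— he: subject of the clause headed by 'questioned'; the pronoun does not c-command the R-expression — coreference allowed.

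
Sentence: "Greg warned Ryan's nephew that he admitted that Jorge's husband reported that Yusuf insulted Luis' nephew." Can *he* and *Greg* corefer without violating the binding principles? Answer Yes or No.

*Greg* is an R-expression; Principle C requires it to be free (not bound by any c-commanding expression).
— he: subject of the clause headed by 'admitted'; the pronoun does not c-command the R-expression — coreference allowed.

Yes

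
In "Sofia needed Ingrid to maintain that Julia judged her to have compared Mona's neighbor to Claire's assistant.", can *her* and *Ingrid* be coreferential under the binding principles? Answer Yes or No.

*Ingrid* is an R-expression; Principle C requires it to be free (not bound by any c-commanding expression).
— her: subject of the clause headed by 'compared'; the pronoun does not c-command the R-expression — coreference allowed.

Yes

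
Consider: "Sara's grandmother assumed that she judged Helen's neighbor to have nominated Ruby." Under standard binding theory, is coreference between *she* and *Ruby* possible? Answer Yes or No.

No

*Ruby* is an R-expression; Principle C requires it to be free (not bound by any c-commanding expression).
— she: subject of the clause headed by 'judged'; the pronoun c-commands the R-expression — coreference blocked (Principle C).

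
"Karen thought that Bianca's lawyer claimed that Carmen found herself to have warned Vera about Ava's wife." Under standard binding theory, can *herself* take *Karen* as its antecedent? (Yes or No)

*herself* is a reflexive; Principle A requires it to be bound within its binding domain — the clause headed by 'found'.
— Karen: subject of the matrix clause; c-commands the reflexive but lies outside its binding domain — cannot bind it (Principle A).

No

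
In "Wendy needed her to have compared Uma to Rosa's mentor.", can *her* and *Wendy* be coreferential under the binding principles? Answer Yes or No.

*Wendy* is an R-expression; Principle C requires it to be free (not bound by any c-commanding expression).
— her: subject of the clause headed by 'compared'; the R-expression locally c-commands the pronoun — coreference blocked (Principle B on the pronoun).

No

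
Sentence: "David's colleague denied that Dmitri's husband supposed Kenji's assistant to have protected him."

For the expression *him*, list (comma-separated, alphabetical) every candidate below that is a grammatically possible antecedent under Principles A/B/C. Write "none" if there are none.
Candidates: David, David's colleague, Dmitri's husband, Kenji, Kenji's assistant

*him* is a pronoun; Principle B requires it to be free in its binding domain — the clause headed by 'protected'.
— David: possessor inside the subject DP of the matrix clause; does not c-command the pronoun — Principle B does not apply; allowed.
— David's colleague: subject of the matrix clause; c-commands the pronoun but lies outside its binding domain — allowed.
— Dmitri's husband: subject of the clause headed by 'supposed'; c-commands the pronoun but lies outside its binding domain — allowed.
— Kenji: possessor inside the subject DP of the clause headed by 'protected'; does not c-command the pronoun — Principle B does not apply; allowed.
— Kenji's assistant: subject of the clause headed by 'protected'; c-commands the pronoun within its binding domain — blocked (Principle B).

David, David's colleague, Dmitri's husband, Kenji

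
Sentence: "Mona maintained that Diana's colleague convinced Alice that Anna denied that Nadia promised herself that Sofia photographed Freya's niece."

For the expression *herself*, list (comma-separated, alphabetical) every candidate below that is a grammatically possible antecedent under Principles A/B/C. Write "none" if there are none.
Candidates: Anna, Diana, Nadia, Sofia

*herself* is a reflexive; Principle A requires it to be bound within its binding domain — the clause headed by 'promised'.
— Anna: subject of the clause headed by 'denied'; c-commands the reflexive but lies outside its binding domain — cannot bind it (Principle A).
— Diana: possessor inside the subject DP of the clause headed by 'convinced'; does not c-command the reflexive — cannot bind it (Principle A).
— Nadia: subject of the clause headed by 'promised'; c-commands the reflexive within its binding domain — allowed (Principle A).
— Sofia: subject of the clause headed by 'photographed'; does not c-command the reflexive — cannot bind it (Principle A).

Nadia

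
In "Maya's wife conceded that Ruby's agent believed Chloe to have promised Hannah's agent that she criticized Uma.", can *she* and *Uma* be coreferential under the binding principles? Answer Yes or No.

No

*Uma* is an R-expression; Principle C requires it to be free (not bound by any c-commanding expression).
— she: subject of the clause headed by 'criticized'; the pronoun c-commands the R-expression — coreference blocked (Principle C).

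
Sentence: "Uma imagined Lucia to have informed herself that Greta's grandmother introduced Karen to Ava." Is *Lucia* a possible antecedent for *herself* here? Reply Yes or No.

*herself* is a reflexive; Principle A requires it to be bound within its binding domain — the clause headed by 'informed'.
— Lucia: subject of the clause headed by 'informed'; c-commands the reflexive within its binding domain — allowed (Principle A).

Yes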